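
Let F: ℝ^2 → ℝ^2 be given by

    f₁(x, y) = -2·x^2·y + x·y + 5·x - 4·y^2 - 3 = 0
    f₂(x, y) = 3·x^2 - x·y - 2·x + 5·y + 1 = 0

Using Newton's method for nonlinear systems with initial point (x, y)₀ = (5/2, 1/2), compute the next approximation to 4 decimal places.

(1.1794, 0.7028)

At (5/2, 1/2): F = (3.5000, 16.0000).
Jacobian J = [[-4·x·y + y + 5, -2·x^2 + x - 8·y], [6·x - y - 2, -x + 5]].
At the point, J = [[0.5000, -14.0000], [12.5000, 2.5000]] (det J = 176.2500).
Solving J·Δ = −F gives Δ = (-1.3206, 0.2028).
Then the next iterate is (x, y)₁ = (1.1794, 0.7028).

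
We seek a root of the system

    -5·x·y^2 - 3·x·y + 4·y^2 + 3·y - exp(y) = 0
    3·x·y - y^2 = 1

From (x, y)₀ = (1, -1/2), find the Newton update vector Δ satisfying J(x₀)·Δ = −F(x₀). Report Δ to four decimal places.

At (1, -1/2): F = (-0.856531, -2.7500).
Jacobian J = [[-5·y^2 - 3·y, -10·x·y - 3·x + 8·y - exp(y) + 3], [3·y, 3·x - 2·y]].
At the point, J = [[0.2500, 0.393469], [-1.5000, 4.0000]] (det J = 1.590204).
Solving J·Δ = −F gives Δ = (1.4741, 1.2403).

(1.4741, 1.2403)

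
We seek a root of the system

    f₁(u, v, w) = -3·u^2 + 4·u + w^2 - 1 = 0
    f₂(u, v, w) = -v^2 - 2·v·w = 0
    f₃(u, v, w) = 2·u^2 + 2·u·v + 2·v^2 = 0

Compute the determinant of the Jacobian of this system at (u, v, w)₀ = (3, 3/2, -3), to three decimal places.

J = [[-6·u + 4, 0, 2·w], [0, -2·v - 2·w, -2·v], [4·u + 2·v, 2·u + 4·v, 0]].
At the point, J = [[-14.000, 0.000, -6.000], [0.000, 3.000, -3.000], [15.000, 12.000, 0.000]].
det J = -234.000.

-234.000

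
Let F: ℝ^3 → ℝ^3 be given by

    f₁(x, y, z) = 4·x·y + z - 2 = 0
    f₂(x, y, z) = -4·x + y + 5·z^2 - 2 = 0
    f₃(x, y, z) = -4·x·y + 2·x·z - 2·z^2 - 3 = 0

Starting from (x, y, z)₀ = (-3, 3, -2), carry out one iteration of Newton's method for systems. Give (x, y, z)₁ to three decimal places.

(-2.670, 0.117, -0.560)

At (-3, 3, -2): F = (-40.000, 33.000, 37.000).
Jacobian J = [[4·y, 4·x, 1], [-4, 1, 10·z], [-4·y + 2·z, -4·x, 2·x - 4·z]].
At the point, J = [[12.000, -12.000, 1.000], [-4.000, 1.000, -20.000], [-16.000, 12.000, 2.000]] (det J = -1064.000).
Solving J·Δ = −F gives Δ = (0.330, -2.883, 1.440).
Then the next iterate is (x, y, z)₁ = (-2.670, 0.117, -0.560).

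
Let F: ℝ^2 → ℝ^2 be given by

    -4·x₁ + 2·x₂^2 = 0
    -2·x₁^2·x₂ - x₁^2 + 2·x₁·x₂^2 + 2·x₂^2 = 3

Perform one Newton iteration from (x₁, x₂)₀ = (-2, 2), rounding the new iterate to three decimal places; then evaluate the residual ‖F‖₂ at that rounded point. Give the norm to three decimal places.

10.778

At (-2, 2): F = (16.000, -31.000).
Jacobian J = [[-4, 4·x₂], [-4·x₁·x₂ - 2·x₁ + 2·x₂^2, -2·x₁^2 + 4·x₁·x₂ + 4·x₂]].
At the point, J = [[-4.000, 8.000], [28.000, -16.000]] (det J = -160.000).
Solving J·Δ = −F gives Δ = (-0.050, -2.025).
Then the next iterate is (x₁, x₂)₁ = (-2.050, -0.025).
Re-evaluating at (-2.050, -0.025): F = (8.20125, -6.99369), so ‖F‖₂ = 10.778.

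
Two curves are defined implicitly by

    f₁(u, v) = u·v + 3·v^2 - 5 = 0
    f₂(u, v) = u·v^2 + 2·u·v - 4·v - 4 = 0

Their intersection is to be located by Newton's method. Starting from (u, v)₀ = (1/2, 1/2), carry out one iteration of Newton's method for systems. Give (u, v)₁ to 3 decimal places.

At (1/2, 1/2): F = (-4.000, -5.375).
Jacobian J = [[v, u + 6·v], [v^2 + 2·v, 2·u·v + 2·u - 4]].
At the point, J = [[0.500, 3.500], [1.250, -2.500]] (det J = -5.625).
Solving J·Δ = −F gives Δ = (5.122, 0.411).
Then the next iterate is (u, v)₁ = (5.622, 0.911).

(5.622, 0.911)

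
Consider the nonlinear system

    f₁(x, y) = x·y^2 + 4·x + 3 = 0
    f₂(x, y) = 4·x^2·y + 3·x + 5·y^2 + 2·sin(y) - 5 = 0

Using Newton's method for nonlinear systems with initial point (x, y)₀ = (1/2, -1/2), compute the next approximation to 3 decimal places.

At (1/2, -1/2): F = (5.125, -3.70885).
Jacobian J = [[y^2 + 4, 2·x·y], [8·x·y + 3, 4·x^2 + 10·y + 2·cos(y)]].
At the point, J = [[4.250, -0.500], [1.000, -2.24483]] (det J = -9.04055).
Solving J·Δ = −F gives Δ = (-1.478, -2.310).
Then the next iterate is (x, y)₁ = (-0.978, -2.810).

(-0.978, -2.810)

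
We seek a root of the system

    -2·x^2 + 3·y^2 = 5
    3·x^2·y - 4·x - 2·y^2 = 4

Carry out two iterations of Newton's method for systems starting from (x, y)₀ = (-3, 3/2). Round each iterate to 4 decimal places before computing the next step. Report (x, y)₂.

(-1.0779, 1.5012)

At (-3, 3/2): F = (-16.2500, 44.0000).
Jacobian J = [[-4·x, 6·y], [6·x·y - 4, 3·x^2 - 4·y]].
At the point, J = [[12.0000, 9.0000], [-31.0000, 21.0000]] (det J = 531.0000).
Solving J·Δ = −F gives Δ = (1.3884, -0.0457).
Then the next iterate is (x, y)₁ = (-1.6116, 1.4543).
Round to (-1.6116, 1.4543) and repeat: F = (-3.849544, 9.547985), J = [[6.4464, 8.7258], [-18.062499, 1.974564]].
Δ = (0.5337, 0.0469), so (x, y)₂ = (-1.0779, 1.5012).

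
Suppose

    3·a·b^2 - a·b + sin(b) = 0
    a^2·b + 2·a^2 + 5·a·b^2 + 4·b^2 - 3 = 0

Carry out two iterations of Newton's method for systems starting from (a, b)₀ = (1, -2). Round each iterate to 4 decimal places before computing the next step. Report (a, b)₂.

(0.6646, -0.7576)

At (1, -2): F = (13.090703, 33.0000).
Jacobian J = [[3·b^2 - b, 6·a·b - a + cos(b)], [2·a·b + 4·a + 5·b^2, a^2 + 10·a·b + 8·b]].
At the point, J = [[14.0000, -13.416147], [20.0000, -35.0000]] (det J = -221.677063).
Solving J·Δ = −F gives Δ = (-0.0697, 0.9031).
Then the next iterate is (a, b)₁ = (0.9303, -1.0969).
Round to (0.9303, -1.0969) and repeat: F = (3.488631, 8.190990), J = [[4.706469, -6.596620], [7.696256, -18.114203]].
Δ = (-0.2657, 0.3393), so (a, b)₂ = (0.6646, -0.7576).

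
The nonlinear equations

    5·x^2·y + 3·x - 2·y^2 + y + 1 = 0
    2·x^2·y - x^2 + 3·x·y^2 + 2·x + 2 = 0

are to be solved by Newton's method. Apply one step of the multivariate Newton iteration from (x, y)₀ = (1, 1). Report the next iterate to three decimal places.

At (1, 1): F = (8.000, 8.000).
Jacobian J = [[10·x·y + 3, 5·x^2 - 4·y + 1], [4·x·y - 2·x + 3·y^2 + 2, 2·x^2 + 6·x·y]].
At the point, J = [[13.000, 2.000], [7.000, 8.000]] (det J = 90.000).
Solving J·Δ = −F gives Δ = (-0.533, -0.533).
Then the next iterate is (x, y)₁ = (0.467, 0.467).

(0.467, 0.467)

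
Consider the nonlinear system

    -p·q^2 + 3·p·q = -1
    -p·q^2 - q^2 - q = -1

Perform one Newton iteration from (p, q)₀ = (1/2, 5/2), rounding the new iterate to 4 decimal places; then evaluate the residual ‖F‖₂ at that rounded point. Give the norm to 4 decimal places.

1.5917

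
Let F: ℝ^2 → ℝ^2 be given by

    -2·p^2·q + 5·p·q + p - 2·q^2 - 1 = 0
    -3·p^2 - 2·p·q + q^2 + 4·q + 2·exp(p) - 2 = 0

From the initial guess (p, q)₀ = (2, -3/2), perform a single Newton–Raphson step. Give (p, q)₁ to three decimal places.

(1.925, -0.636)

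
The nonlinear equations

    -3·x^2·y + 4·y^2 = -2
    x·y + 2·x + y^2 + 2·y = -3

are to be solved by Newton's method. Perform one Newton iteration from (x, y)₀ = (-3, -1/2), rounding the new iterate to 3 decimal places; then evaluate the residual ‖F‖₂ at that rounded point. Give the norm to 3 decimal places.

5.295

At (-3, -1/2): F = (16.500, -2.250).
Jacobian J = [[-6·x·y, -3·x^2 + 8·y], [y + 2, x + 2·y + 2]].
At the point, J = [[-9.000, -31.000], [1.500, -2.000]] (det J = 64.500).
Solving J·Δ = −F gives Δ = (1.593, 0.070).
Then the next iterate is (x, y)₁ = (-1.407, -0.430).
Re-evaluating at (-1.407, -0.430): F = (5.29335, 0.11591), so ‖F‖₂ = 5.295.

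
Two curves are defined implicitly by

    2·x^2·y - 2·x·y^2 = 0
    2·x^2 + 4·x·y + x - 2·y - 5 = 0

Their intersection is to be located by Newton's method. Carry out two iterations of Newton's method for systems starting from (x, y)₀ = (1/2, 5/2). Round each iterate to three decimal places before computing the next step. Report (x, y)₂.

(1.023, 0.995)

At (1/2, 5/2): F = (-5.000, -4.000).
Jacobian J = [[4·x·y - 2·y^2, 2·x^2 - 4·x·y], [4·x + 4·y + 1, 4·x - 2]].
At the point, J = [[-7.500, -4.500], [13.000, 0.000]] (det J = 58.500).
Solving J·Δ = −F gives Δ = (0.308, -1.624).
Then the next iterate is (x, y)₁ = (0.808, 0.876).
Round to (0.808, 0.876) and repeat: F = (-0.09626, -1.80704), J = [[1.29648, -1.52550], [7.736, 1.232]].
Δ = (0.215, 0.119), so (x, y)₂ = (1.023, 0.995).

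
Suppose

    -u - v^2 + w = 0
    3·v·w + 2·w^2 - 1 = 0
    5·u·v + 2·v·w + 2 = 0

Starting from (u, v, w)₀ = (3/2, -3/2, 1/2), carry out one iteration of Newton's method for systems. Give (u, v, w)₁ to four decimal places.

At (3/2, -3/2, 1/2): F = (-3.2500, -2.7500, -10.7500).
Jacobian J = [[-1, -2·v, 1], [0, 3·w, 3·v + 4·w], [5·v, 5·u + 2·w, 2·v]].
At the point, J = [[-1.0000, 3.0000, 1.0000], [0.0000, 1.5000, -2.5000], [-7.5000, 8.5000, -3.0000]] (det J = 50.7500).
Solving J·Δ = −F gives Δ = (0.1145, 1.2401, -0.3559).
Then the next iterate is (u, v, w)₁ = (1.6145, -0.2599, 0.1441).

(1.6145, -0.2599, 0.1441)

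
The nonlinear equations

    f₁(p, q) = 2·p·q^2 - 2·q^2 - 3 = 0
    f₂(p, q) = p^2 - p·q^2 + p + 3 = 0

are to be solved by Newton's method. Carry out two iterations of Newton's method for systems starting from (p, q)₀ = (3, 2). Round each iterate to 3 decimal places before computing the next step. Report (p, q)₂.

(1.291, 2.101)

At (3, 2): F = (13.000, 3.000).
Jacobian J = [[2·q^2, 4·p·q - 4·q], [2·p - q^2 + 1, -2·p·q]].
At the point, J = [[8.000, 16.000], [3.000, -12.000]] (det J = -144.000).
Solving J·Δ = −F gives Δ = (-1.417, -0.104).
Then the next iterate is (p, q)₁ = (1.583, 1.896).
Round to (1.583, 1.896) and repeat: F = (1.19156, 1.39830), J = [[7.18963, 4.42147], [0.57118, -6.00274]].
Δ = (-0.292, 0.205), so (p, q)₂ = (1.291, 2.101).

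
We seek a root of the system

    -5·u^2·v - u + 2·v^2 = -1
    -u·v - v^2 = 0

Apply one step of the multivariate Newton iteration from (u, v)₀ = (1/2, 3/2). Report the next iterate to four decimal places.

(0.4102, 0.6814)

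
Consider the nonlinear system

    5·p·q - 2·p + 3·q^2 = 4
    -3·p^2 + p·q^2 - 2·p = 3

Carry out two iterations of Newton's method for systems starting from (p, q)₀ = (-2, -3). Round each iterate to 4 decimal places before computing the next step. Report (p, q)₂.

At (-2, -3): F = (57.0000, -29.0000).
Jacobian J = [[5·q - 2, 5·p + 6·q], [-6·p + q^2 - 2, 2·p·q]].
At the point, J = [[-17.0000, -28.0000], [19.0000, 12.0000]] (det J = 328.0000).
Solving J·Δ = −F gives Δ = (0.3902, 1.7988).
Then the next iterate is (p, q)₁ = (-1.6098, -1.2012).
Round to (-1.6098, -1.2012) and repeat: F = (13.216703, -9.877519), J = [[-8.0060, -15.2562], [9.101681, 3.867384]].
Δ = (0.9229, 0.3820), so (p, q)₂ = (-0.6869, -0.8192).

(-0.6869, -0.8192)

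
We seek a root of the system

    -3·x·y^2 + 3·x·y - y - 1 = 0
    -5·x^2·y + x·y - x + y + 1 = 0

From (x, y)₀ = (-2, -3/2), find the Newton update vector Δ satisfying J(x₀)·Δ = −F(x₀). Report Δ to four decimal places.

(0.6586, 0.6236)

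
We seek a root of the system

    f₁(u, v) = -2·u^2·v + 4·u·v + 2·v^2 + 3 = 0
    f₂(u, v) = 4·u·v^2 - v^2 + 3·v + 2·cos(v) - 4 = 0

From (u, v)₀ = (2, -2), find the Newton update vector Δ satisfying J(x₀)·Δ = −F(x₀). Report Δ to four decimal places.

(-2.0479, -0.6729)

At (2, -2): F = (11.0000, 17.167706).
Jacobian J = [[-4·u·v + 4·v, -2·u^2 + 4·u + 4·v], [4·v^2, 8·u·v - 2·v - 2·sin(v) + 3]].
At the point, J = [[8.0000, -8.0000], [16.0000, -23.181405]] (det J = -57.451241).
Solving J·Δ = −F gives Δ = (-2.0479, -0.6729).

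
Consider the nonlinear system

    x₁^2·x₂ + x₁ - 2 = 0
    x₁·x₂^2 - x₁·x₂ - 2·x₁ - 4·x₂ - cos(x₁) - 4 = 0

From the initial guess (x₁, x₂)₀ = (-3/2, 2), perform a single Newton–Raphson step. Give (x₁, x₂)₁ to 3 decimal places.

(-1.917, 0.629)

At (-3/2, 2): F = (1.000, -12.07074).
Jacobian J = [[2·x₁·x₂ + 1, x₁^2], [x₂^2 - x₂ + sin(x₁) - 2, 2·x₁·x₂ - x₁ - 4]].
At the point, J = [[-5.000, 2.250], [-0.99749, -8.500]] (det J = 44.74436).
Solving J·Δ = −F gives Δ = (-0.417, -1.371).
Then the next iterate is (x₁, x₂)₁ = (-1.917, 0.629).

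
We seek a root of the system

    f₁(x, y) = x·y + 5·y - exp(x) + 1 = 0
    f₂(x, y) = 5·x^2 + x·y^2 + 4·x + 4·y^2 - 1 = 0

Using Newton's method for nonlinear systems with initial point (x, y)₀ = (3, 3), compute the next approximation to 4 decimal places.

(2.2977, 0.8857)

At (3, 3): F = (4.914463, 119.0000).
Jacobian J = [[y - exp(x), x + 5], [10·x + y^2 + 4, 2·x·y + 8·y]].
At the point, J = [[-17.085537, 8.0000], [43.0000, 42.0000]] (det J = -1061.592551).
Solving J·Δ = −F gives Δ = (-0.7023, -2.1143).
Then the next iterate is (x, y)₁ = (2.2977, 0.8857).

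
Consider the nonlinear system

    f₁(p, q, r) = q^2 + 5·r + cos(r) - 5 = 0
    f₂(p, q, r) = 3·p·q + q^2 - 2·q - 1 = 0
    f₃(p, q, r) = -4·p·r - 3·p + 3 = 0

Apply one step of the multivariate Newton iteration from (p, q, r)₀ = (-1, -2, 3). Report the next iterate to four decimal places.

(-0.2994, -1.0226, 1.1271)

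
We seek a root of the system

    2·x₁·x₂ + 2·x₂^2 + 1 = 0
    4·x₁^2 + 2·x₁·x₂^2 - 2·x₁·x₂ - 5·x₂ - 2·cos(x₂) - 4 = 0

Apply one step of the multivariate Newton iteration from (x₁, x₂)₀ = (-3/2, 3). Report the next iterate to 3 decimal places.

At (-3/2, 3): F = (10.000, -26.02002).
Jacobian J = [[2·x₂, 2·x₁ + 4·x₂], [8·x₁ + 2·x₂^2 - 2·x₂, 4·x₁·x₂ - 2·x₁ + 2·sin(x₂) - 5]].
At the point, J = [[6.000, 9.000], [0.000, -19.71776]] (det J = -118.30656).
Solving J·Δ = −F gives Δ = (0.313, -1.320).
Then the next iterate is (x₁, x₂)₁ = (-1.187, 1.680).

(-1.187, 1.680)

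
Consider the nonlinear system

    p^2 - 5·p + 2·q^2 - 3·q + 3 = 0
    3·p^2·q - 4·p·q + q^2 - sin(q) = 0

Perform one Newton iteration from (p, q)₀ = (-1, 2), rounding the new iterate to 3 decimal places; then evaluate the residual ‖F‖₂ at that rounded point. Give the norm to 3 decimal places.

120.382

At (-1, 2): F = (11.000, 17.09070).
Jacobian J = [[2·p - 5, 4·q - 3], [6·p·q - 4·q, 3·p^2 - 4·p + 2·q - cos(q)]].
At the point, J = [[-7.000, 5.000], [-20.000, 11.41615]] (det J = 20.08697).
Solving J·Δ = −F gives Δ = (-1.998, -4.997).
Then the next iterate is (p, q)₁ = (-2.998, -2.997).
Re-evaluating at (-2.998, -2.997): F = (53.93302, -107.62507), so ‖F‖₂ = 120.382.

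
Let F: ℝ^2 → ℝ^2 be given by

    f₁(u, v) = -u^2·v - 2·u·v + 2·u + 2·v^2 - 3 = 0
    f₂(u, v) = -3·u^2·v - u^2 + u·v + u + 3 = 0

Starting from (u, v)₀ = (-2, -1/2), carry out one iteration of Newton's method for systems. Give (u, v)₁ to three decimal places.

At (-2, -1/2): F = (-6.500, 4.000).
Jacobian J = [[-2·u·v - 2·v + 2, -u^2 - 2·u + 4·v], [-6·u·v - 2·u + v + 1, -3·u^2 + u]].
At the point, J = [[1.000, -2.000], [-1.500, -14.000]] (det J = -17.000).
Solving J·Δ = −F gives Δ = (5.824, -0.338).
Then the next iterate is (u, v)₁ = (3.824, -0.838).

(3.824, -0.838)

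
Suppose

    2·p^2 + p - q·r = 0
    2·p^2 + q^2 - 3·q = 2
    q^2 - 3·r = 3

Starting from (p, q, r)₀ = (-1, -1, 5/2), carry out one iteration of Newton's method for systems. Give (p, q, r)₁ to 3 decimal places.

(-5.714, 3.571, -3.714)

At (-1, -1, 5/2): F = (3.500, 4.000, -9.500).
Jacobian J = [[4·p + 1, -r, -q], [4·p, 2·q - 3, 0], [0, 2·q, -3]].
At the point, J = [[-3.000, -2.500, 1.000], [-4.000, -5.000, 0.000], [0.000, -2.000, -3.000]] (det J = -7.000).
Solving J·Δ = −F gives Δ = (-4.714, 4.571, -6.214).
Then the next iterate is (p, q, r)₁ = (-5.714, 3.571, -3.714).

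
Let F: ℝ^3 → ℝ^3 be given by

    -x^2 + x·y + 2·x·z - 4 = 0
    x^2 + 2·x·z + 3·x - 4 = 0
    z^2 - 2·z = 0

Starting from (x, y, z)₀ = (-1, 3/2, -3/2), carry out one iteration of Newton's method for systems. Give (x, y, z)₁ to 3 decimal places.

(-3.550, -5.375, -0.450)

At (-1, 3/2, -3/2): F = (-3.500, -3.000, 5.250).
Jacobian J = [[-2·x + y + 2·z, x, 2·x], [2·x + 2·z + 3, 0, 2·x], [0, 0, 2·z - 2]].
At the point, J = [[0.500, -1.000, -2.000], [-2.000, 0.000, -2.000], [0.000, 0.000, -5.000]] (det J = 10.000).
Solving J·Δ = −F gives Δ = (-2.550, -6.875, 1.050).
Then the next iterate is (x, y, z)₁ = (-3.550, -5.375, -0.450).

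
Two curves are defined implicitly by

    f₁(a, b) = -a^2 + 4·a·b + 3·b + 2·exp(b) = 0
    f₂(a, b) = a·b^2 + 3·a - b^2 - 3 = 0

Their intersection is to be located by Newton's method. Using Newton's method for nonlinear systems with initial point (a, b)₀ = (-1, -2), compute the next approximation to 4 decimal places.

(-1.0011, -0.2491)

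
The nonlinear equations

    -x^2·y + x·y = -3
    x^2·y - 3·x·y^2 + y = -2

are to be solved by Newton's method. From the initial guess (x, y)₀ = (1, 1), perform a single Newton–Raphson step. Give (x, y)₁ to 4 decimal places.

(4.0000, 0.5000)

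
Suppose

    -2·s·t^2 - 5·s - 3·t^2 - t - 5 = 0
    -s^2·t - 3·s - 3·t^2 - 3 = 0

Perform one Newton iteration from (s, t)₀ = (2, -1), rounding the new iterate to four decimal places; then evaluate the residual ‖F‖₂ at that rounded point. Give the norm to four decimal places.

90.9928

At (2, -1): F = (-21.0000, -8.0000).
Jacobian J = [[-2·t^2 - 5, -4·s·t - 6·t - 1], [-2·s·t - 3, -s^2 - 6·t]].
At the point, J = [[-7.0000, 13.0000], [1.0000, 2.0000]] (det J = -27.0000).
Solving J·Δ = −F gives Δ = (2.2963, 2.8519).
Then the next iterate is (s, t)₁ = (4.2963, 1.8519).
Re-evaluating at (4.2963, 1.8519): F = (-68.090611, -60.360230), so ‖F‖₂ = 90.9928.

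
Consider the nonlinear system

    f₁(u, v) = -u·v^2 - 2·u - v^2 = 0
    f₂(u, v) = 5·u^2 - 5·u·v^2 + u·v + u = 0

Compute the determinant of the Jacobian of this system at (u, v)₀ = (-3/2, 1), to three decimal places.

J = [[-v^2 - 2, -2·u·v - 2·v], [10·u - 5·v^2 + v + 1, -10·u·v + u]].
At the point, J = [[-3.000, 1.000], [-18.000, 13.500]].
det J = -22.500.

-22.500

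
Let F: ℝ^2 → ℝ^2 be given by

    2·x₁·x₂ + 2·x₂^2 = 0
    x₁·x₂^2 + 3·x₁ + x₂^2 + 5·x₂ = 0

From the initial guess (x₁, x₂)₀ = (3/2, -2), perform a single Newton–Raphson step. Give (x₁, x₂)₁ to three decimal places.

At (3/2, -2): F = (2.000, 4.500).
Jacobian J = [[2·x₂, 2·x₁ + 4·x₂], [x₂^2 + 3, 2·x₁·x₂ + 2·x₂ + 5]].
At the point, J = [[-4.000, -5.000], [7.000, -5.000]] (det J = 55.000).
Solving J·Δ = −F gives Δ = (-0.227, 0.582).
Then the next iterate is (x₁, x₂)₁ = (1.273, -1.418).

(1.273, -1.418)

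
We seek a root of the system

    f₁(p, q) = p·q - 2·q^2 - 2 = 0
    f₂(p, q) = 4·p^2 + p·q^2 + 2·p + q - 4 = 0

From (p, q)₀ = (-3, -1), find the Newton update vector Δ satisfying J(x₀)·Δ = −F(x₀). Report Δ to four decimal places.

At (-3, -1): F = (-1.0000, 22.0000).
Jacobian J = [[q, p - 4·q], [8·p + q^2 + 2, 2·p·q + 1]].
At the point, J = [[-1.0000, 1.0000], [-21.0000, 7.0000]] (det J = 14.0000).
Solving J·Δ = −F gives Δ = (2.0714, 3.0714).

(2.0714, 3.0714)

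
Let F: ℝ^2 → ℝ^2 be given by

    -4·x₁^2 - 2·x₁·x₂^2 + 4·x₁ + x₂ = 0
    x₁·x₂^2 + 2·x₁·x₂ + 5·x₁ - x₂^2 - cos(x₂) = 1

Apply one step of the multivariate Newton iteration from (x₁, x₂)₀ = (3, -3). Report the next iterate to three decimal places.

(2.087, -1.749)

At (3, -3): F = (-81.000, 14.98999).
Jacobian J = [[-8·x₁ - 2·x₂^2 + 4, -4·x₁·x₂ + 1], [x₂^2 + 2·x₂ + 5, 2·x₁·x₂ + 2·x₁ - 2·x₂ + sin(x₂)]].
At the point, J = [[-38.000, 37.000], [8.000, -6.14112]] (det J = -62.63744).
Solving J·Δ = −F gives Δ = (-0.913, 1.251).
Then the next iterate is (x₁, x₂)₁ = (2.087, -1.749).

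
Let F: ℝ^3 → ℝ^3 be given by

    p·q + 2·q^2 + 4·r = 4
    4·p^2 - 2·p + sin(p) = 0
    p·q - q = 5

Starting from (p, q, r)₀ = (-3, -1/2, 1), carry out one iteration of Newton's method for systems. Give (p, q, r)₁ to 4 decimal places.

(-1.4491, -1.4439, -0.4860)

At (-3, -1/2, 1): F = (2.0000, 41.858880, -3.0000).
Jacobian J = [[q, p + 4·q, 4], [8·p + cos(p) - 2, 0, 0], [q, p - 1, 0]].
At the point, J = [[-0.5000, -5.0000, 4.0000], [-26.989992, 0.0000, 0.0000], [-0.5000, -4.0000, 0.0000]] (det J = 431.839880).
Solving J·Δ = −F gives Δ = (1.5509, -0.9439, -1.4860).
Then the next iterate is (p, q, r)₁ = (-1.4491, -1.4439, -0.4860).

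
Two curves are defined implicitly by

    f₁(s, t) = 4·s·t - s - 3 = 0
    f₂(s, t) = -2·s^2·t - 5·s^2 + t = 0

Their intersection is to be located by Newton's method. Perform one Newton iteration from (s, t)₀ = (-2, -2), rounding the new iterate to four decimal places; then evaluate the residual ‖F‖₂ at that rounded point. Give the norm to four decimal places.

At (-2, -2): F = (15.0000, -6.0000).
Jacobian J = [[4·t - 1, 4·s], [-4·s·t - 10·s, -2·s^2 + 1]].
At the point, J = [[-9.0000, -8.0000], [4.0000, -7.0000]] (det J = 95.0000).
Solving J·Δ = −F gives Δ = (1.6105, 0.0632).
Then the next iterate is (s, t)₁ = (-0.3895, -1.9368).
Re-evaluating at (-0.3895, -1.9368): F = (0.407034, -2.107686), so ‖F‖₂ = 2.1466.

2.1466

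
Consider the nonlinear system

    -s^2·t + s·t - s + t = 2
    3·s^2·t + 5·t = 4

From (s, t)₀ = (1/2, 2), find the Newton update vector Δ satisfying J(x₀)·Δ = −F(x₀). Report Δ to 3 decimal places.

At (1/2, 2): F = (0.000, 7.500).
Jacobian J = [[-2·s·t + t - 1, -s^2 + s + 1], [6·s·t, 3·s^2 + 5]].
At the point, J = [[-1.000, 1.250], [6.000, 5.750]] (det J = -13.250).
Solving J·Δ = −F gives Δ = (-0.708, -0.566).

(-0.708, -0.566)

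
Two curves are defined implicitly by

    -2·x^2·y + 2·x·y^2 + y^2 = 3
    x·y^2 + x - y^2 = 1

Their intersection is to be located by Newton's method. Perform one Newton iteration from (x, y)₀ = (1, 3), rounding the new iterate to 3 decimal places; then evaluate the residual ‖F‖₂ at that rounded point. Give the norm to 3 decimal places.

3.797

At (1, 3): F = (18.000, 0.000).
Jacobian J = [[-4·x·y + 2·y^2, -2·x^2 + 4·x·y + 2·y], [y^2 + 1, 2·x·y - 2·y]].
At the point, J = [[6.000, 16.000], [10.000, 0.000]] (det J = -160.000).
Solving J·Δ = −F gives Δ = (0.000, -1.125).
Then the next iterate is (x, y)₁ = (1.000, 1.875).
Re-evaluating at (1.000, 1.875): F = (3.79688, 0.000), so ‖F‖₂ = 3.797.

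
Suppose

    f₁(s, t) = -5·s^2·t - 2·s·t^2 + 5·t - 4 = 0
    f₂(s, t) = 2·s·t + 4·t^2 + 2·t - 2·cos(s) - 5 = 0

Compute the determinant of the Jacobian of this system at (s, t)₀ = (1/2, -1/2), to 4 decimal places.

-1.8045

J = [[-10·s·t - 2·t^2, -5·s^2 - 4·s·t + 5], [2·t + 2·sin(s), 2·s + 8·t + 2]].
At the point, J = [[2.0000, 4.7500], [-0.041149, -1.0000]].
det J = -1.8045.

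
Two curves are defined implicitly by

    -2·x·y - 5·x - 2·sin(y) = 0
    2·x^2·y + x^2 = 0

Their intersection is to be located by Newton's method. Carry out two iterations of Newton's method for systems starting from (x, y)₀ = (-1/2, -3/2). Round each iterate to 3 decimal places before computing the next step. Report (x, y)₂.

(0.109, -3.204)

At (-1/2, -3/2): F = (2.99499, -0.500).
Jacobian J = [[-2·y - 5, -2·x - 2·cos(y)], [4·x·y + 2·x, 2·x^2]].
At the point, J = [[-2.000, 0.85853], [2.000, 0.500]] (det J = -2.71705).
Solving J·Δ = −F gives Δ = (0.709, -1.837).
Then the next iterate is (x, y)₁ = (0.209, -3.337).
Round to (0.209, -3.337) and repeat: F = (-0.03847, -0.24785), J = [[1.674, 1.54394], [-2.37173, 0.08736]].
Δ = (-0.100, 0.133), so (x, y)₂ = (0.109, -3.204).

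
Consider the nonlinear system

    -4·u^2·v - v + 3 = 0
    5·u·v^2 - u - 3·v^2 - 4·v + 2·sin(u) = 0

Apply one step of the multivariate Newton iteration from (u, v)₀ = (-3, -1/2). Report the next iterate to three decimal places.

At (-3, -1/2): F = (21.500, 0.21776).
Jacobian J = [[-8·u·v, -4·u^2 - 1], [5·v^2 + 2·cos(u) - 1, 10·u·v - 6·v - 4]].
At the point, J = [[-12.000, -37.000], [-1.72998, 14.000]] (det J = -232.00944).
Solving J·Δ = −F gives Δ = (1.332, 0.149).
Then the next iterate is (u, v)₁ = (-1.668, -0.351).

(-1.668, -0.351)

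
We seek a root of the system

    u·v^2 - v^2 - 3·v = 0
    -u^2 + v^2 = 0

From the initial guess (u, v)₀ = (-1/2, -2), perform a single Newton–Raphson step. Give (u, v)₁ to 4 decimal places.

At (-1/2, -2): F = (0.0000, 3.7500).
Jacobian J = [[v^2, 2·u·v - 2·v - 3], [-2·u, 2·v]].
At the point, J = [[4.0000, 3.0000], [1.0000, -4.0000]] (det J = -19.0000).
Solving J·Δ = −F gives Δ = (-0.5921, 0.7895).
Then the next iterate is (u, v)₁ = (-1.0921, -1.2105).

(-1.0921, -1.2105)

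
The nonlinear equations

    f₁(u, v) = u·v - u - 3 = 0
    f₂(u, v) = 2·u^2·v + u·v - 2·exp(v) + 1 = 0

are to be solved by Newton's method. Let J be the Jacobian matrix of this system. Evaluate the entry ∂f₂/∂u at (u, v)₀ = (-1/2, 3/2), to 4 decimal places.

-1.5000

∂f₂/∂u = 4·u·v + v.
At (-1/2, 3/2) this is -1.5000.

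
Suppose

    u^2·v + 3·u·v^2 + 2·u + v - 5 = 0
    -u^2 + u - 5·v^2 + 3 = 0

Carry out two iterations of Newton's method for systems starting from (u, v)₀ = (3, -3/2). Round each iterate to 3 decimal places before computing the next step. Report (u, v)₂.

(2.672, -0.585)

At (3, -3/2): F = (6.250, -14.250).
Jacobian J = [[2·u·v + 3·v^2 + 2, u^2 + 6·u·v + 1], [-2·u + 1, -10·v]].
At the point, J = [[-0.250, -17.000], [-5.000, 15.000]] (det J = -88.750).
Solving J·Δ = −F gives Δ = (-1.673, 0.392).
Then the next iterate is (u, v)₁ = (1.327, -1.108).
Round to (1.327, -1.108) and repeat: F = (-0.51778, -3.57225), J = [[2.74236, -6.06097], [-1.654, 11.080]].
Δ = (1.345, 0.523), so (u, v)₂ = (2.672, -0.585).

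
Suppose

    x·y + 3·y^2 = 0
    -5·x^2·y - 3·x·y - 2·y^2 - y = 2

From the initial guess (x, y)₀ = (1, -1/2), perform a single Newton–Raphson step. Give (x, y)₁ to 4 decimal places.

(0.8636, -0.3409)

At (1, -1/2): F = (0.2500, 2.0000).
Jacobian J = [[y, x + 6·y], [-10·x·y - 3·y, -5·x^2 - 3·x - 4·y - 1]].
At the point, J = [[-0.5000, -2.0000], [6.5000, -7.0000]] (det J = 16.5000).
Solving J·Δ = −F gives Δ = (-0.1364, 0.1591).
Then the next iterate is (x, y)₁ = (0.8636, -0.3409).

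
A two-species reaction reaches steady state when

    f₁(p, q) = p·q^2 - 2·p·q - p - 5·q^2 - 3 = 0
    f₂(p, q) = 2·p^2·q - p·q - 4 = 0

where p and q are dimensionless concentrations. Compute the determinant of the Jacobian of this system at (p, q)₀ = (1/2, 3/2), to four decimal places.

J = [[q^2 - 2·q - 1, 2·p·q - 2·p - 10·q], [4·p·q - q, 2·p^2 - p]].
At the point, J = [[-1.7500, -14.5000], [1.5000, 0.0000]].
det J = 21.7500.

21.7500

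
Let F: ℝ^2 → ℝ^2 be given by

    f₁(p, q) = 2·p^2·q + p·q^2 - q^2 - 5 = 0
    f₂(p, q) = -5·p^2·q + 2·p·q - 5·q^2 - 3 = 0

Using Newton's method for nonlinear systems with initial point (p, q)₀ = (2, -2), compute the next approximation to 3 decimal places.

(1.458, 0.625)

At (2, -2): F = (-17.000, 9.000).
Jacobian J = [[4·p·q + q^2, 2·p^2 + 2·p·q - 2·q], [-10·p·q + 2·q, -5·p^2 + 2·p - 10·q]].
At the point, J = [[-12.000, 4.000], [36.000, 4.000]] (det J = -192.000).
Solving J·Δ = −F gives Δ = (-0.542, 2.625).
Then the next iterate is (p, q)₁ = (1.458, 0.625).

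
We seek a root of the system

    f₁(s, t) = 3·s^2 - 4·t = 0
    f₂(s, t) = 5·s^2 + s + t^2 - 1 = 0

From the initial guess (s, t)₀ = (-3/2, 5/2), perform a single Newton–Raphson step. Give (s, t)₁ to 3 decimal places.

At (-3/2, 5/2): F = (-3.250, 15.000).
Jacobian J = [[6·s, -4], [10·s + 1, 2·t]].
At the point, J = [[-9.000, -4.000], [-14.000, 5.000]] (det J = -101.000).
Solving J·Δ = −F gives Δ = (0.433, -1.787).
Then the next iterate is (s, t)₁ = (-1.067, 0.713).

(-1.067, 0.713)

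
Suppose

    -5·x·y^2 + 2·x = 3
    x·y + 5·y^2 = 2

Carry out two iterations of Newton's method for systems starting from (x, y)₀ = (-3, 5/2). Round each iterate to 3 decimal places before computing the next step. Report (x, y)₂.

(-2.364, 1.028)

At (-3, 5/2): F = (84.750, 21.750).
Jacobian J = [[-5·y^2 + 2, -10·x·y], [y, x + 10·y]].
At the point, J = [[-29.250, 75.000], [2.500, 22.000]] (det J = -831.000).
Solving J·Δ = −F gives Δ = (0.281, -1.021).
Then the next iterate is (x, y)₁ = (-2.719, 1.479).
Round to (-2.719, 1.479) and repeat: F = (21.30026, 4.91580), J = [[-8.93721, 40.21401], [1.479, 12.071]].
Δ = (0.355, -0.451), so (x, y)₂ = (-2.364, 1.028).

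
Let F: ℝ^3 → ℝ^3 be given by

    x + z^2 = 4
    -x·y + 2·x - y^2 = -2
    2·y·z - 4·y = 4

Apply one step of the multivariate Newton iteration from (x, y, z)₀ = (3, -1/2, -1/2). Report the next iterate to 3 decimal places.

At (3, -1/2, -1/2): F = (-0.750, 9.250, -1.500).
Jacobian J = [[1, 0, 2·z], [-y + 2, -x - 2·y, 0], [0, 2·z - 4, 2·y]].
At the point, J = [[1.000, 0.000, -1.000], [2.500, -2.000, 0.000], [0.000, -5.000, -1.000]] (det J = 14.500).
Solving J·Δ = −F gives Δ = (-3.293, 0.509, -4.043).
Then the next iterate is (x, y, z)₁ = (-0.293, 0.009, -4.543).

(-0.293, 0.009, -4.543)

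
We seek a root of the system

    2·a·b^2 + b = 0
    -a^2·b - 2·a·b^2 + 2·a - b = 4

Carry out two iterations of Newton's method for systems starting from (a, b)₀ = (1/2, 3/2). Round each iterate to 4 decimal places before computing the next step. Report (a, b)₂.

At (1/2, 3/2): F = (3.7500, -7.1250).
Jacobian J = [[2·b^2, 4·a·b + 1], [-2·a·b - 2·b^2 + 2, -a^2 - 4·a·b - 1]].
At the point, J = [[4.5000, 4.0000], [-4.0000, -4.2500]] (det J = -3.1250).
Solving J·Δ = −F gives Δ = (4.0200, -5.4600).
Then the next iterate is (a, b)₁ = (4.5200, -3.9600).
Round to (4.5200, -3.9600) and repeat: F = (137.801664, -51.857280), J = [[31.3632, -70.5968], [6.4352, 50.1664]].
Δ = (-1.6038, 1.2394), so (a, b)₂ = (2.9162, -2.7206).

(2.9162, -2.7206)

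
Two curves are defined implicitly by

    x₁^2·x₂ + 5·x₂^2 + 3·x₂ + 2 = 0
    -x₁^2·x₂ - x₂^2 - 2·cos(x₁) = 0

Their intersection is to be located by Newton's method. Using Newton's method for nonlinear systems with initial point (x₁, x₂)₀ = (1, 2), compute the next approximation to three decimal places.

(0.440, 0.843)

At (1, 2): F = (30.000, -7.08060).
Jacobian J = [[2·x₁·x₂, x₁^2 + 10·x₂ + 3], [-2·x₁·x₂ + 2·sin(x₁), -x₁^2 - 2·x₂]].
At the point, J = [[4.000, 24.000], [-2.31706, -5.000]] (det J = 35.60939).
Solving J·Δ = −F gives Δ = (-0.560, -1.157).
Then the next iterate is (x₁, x₂)₁ = (0.440, 0.843).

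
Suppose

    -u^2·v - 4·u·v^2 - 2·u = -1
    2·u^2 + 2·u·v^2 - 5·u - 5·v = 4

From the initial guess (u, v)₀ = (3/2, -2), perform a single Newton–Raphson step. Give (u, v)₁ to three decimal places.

At (3/2, -2): F = (-21.500, 15.000).
Jacobian J = [[-2·u·v - 4·v^2 - 2, -u^2 - 8·u·v], [4·u + 2·v^2 - 5, 4·u·v - 5]].
At the point, J = [[-12.000, 21.750], [9.000, -17.000]] (det J = 8.250).
Solving J·Δ = −F gives Δ = (-4.758, -1.636).
Then the next iterate is (u, v)₁ = (-3.258, -3.636).

(-3.258, -3.636)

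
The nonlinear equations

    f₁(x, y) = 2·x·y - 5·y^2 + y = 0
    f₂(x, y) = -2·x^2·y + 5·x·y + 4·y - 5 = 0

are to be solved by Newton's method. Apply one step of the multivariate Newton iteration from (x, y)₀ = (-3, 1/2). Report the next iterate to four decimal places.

At (-3, 1/2): F = (-3.7500, -19.5000).
Jacobian J = [[2·y, 2·x - 10·y + 1], [-4·x·y + 5·y, -2·x^2 + 5·x + 4]].
At the point, J = [[1.0000, -10.0000], [8.5000, -29.0000]] (det J = 56.0000).
Solving J·Δ = −F gives Δ = (1.5402, -0.2210).
Then the next iterate is (x, y)₁ = (-1.4598, 0.2790).

(-1.4598, 0.2790)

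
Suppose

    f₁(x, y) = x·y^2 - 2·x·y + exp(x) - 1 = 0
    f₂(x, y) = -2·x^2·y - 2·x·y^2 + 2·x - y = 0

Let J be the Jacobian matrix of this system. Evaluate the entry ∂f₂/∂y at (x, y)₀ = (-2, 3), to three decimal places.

∂f₂/∂y = -2·x^2 - 4·x·y - 1.
At (-2, 3) this is 15.000.

15.000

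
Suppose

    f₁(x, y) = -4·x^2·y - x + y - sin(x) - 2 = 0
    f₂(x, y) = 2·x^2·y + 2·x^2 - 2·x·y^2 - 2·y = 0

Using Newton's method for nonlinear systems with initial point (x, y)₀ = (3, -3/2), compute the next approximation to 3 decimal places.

At (3, -3/2): F = (47.35888, -19.500).
Jacobian J = [[-8·x·y - cos(x) - 1, -4·x^2 + 1], [4·x·y + 4·x - 2·y^2, 2·x^2 - 4·x·y - 2]].
At the point, J = [[35.98999, -35.000], [-10.500, 34.000]] (det J = 856.15974).
Solving J·Δ = −F gives Δ = (-1.084, 0.239).
Then the next iterate is (x, y)₁ = (1.916, -1.261).

(1.916, -1.261)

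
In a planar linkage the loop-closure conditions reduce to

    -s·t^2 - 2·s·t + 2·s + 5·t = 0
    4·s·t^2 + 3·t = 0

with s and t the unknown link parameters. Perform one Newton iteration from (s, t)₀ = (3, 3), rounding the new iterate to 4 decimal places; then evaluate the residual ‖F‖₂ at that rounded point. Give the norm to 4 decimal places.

12.5560

At (3, 3): F = (-24.0000, 117.0000).
Jacobian J = [[-t^2 - 2·t + 2, -2·s·t - 2·s + 5], [4·t^2, 8·s·t + 3]].
At the point, J = [[-13.0000, -19.0000], [36.0000, 75.0000]] (det J = -291.0000).
Solving J·Δ = −F gives Δ = (1.4536, -2.2577).
Then the next iterate is (s, t)₁ = (4.4536, 0.7423).
Re-evaluating at (4.4536, 0.7423): F = (3.552910, 12.042800), so ‖F‖₂ = 12.5560.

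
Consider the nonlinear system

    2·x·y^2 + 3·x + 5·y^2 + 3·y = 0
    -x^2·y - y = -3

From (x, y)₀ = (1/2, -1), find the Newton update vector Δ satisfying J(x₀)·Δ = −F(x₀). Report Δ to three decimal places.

At (1/2, -1): F = (4.500, 4.250).
Jacobian J = [[2·y^2 + 3, 4·x·y + 10·y + 3], [-2·x·y, -x^2 - 1]].
At the point, J = [[5.000, -9.000], [1.000, -1.250]] (det J = 2.750).
Solving J·Δ = −F gives Δ = (-11.864, -6.091).

(-11.864, -6.091)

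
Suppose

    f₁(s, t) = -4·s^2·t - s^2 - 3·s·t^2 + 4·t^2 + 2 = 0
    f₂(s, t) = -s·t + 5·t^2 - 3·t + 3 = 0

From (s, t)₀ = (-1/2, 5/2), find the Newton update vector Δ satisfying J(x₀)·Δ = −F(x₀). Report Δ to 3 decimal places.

(0.135, -1.229)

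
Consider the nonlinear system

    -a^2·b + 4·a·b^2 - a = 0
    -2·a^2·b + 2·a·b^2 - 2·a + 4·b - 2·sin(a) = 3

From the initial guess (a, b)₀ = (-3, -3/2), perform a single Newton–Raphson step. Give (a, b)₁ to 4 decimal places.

(-2.0773, -1.0769)

At (-3, -3/2): F = (-10.5000, 10.782240).
Jacobian J = [[-2·a·b + 4·b^2 - 1, -a^2 + 8·a·b], [-4·a·b + 2·b^2 - 2·cos(a) - 2, -2·a^2 + 4·a·b + 4]].
At the point, J = [[-1.0000, 27.0000], [-13.520015, 4.0000]] (det J = 361.040405).
Solving J·Δ = −F gives Δ = (0.9227, 0.4231).
Then the next iterate is (a, b)₁ = (-2.0773, -1.0769).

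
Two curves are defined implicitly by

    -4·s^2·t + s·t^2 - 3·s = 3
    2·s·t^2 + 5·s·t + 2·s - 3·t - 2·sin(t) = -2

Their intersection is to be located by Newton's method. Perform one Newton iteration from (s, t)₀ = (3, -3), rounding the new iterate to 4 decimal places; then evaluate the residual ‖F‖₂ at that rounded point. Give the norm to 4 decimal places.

At (3, -3): F = (123.0000, 26.282240).
Jacobian J = [[-8·s·t + t^2 - 3, -4·s^2 + 2·s·t], [2·t^2 + 5·t + 2, 4·s·t + 5·s - 2·cos(t) - 3]].
At the point, J = [[78.0000, -54.0000], [5.0000, -22.020015]] (det J = -1447.561171).
Solving J·Δ = −F gives Δ = (-0.8906, 0.9913).
Then the next iterate is (s, t)₁ = (2.1094, -2.0087).
Re-evaluating at (2.1094, -2.0087): F = (34.934359, 9.892760), so ‖F‖₂ = 36.3081.

36.3081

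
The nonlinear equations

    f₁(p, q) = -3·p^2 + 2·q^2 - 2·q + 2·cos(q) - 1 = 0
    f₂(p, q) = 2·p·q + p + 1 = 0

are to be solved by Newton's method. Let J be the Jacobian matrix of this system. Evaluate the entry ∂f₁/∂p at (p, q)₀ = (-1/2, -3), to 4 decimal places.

∂f₁/∂p = -6·p.
At (-1/2, -3) this is 3.0000.

3.0000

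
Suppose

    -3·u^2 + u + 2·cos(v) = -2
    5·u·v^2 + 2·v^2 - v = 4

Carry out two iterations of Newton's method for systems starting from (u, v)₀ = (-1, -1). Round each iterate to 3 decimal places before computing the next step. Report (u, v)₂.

(-1.108, -0.758)

At (-1, -1): F = (-0.91940, -6.000).
Jacobian J = [[-6·u + 1, -2·sin(v)], [5·v^2, 10·u·v + 4·v - 1]].
At the point, J = [[7.000, 1.68294], [5.000, 5.000]] (det J = 26.58529).
Solving J·Δ = −F gives Δ = (-0.207, 1.407).
Then the next iterate is (u, v)₁ = (-1.207, 0.407).
Round to (-1.207, 0.407) and repeat: F = (-1.74092, -5.07539), J = [[8.242, -0.79171], [0.82824, -4.28449]].
Δ = (0.099, -1.165), so (u, v)₂ = (-1.108, -0.758).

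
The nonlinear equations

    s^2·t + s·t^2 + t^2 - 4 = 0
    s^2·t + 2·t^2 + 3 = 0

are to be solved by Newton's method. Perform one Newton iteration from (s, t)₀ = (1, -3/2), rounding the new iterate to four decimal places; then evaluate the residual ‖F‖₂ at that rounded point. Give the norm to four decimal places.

29.3856

At (1, -3/2): F = (-1.0000, 6.0000).
Jacobian J = [[2·s·t + t^2, s^2 + 2·s·t + 2·t], [2·s·t, s^2 + 4·t]].
At the point, J = [[-0.7500, -5.0000], [-3.0000, -5.0000]] (det J = -11.2500).
Solving J·Δ = −F gives Δ = (3.1111, -0.6667).
Then the next iterate is (s, t)₁ = (4.1111, -2.1667).
Re-evaluating at (4.1111, -2.1667): F = (-16.625194, -24.230529), so ‖F‖₂ = 29.3856.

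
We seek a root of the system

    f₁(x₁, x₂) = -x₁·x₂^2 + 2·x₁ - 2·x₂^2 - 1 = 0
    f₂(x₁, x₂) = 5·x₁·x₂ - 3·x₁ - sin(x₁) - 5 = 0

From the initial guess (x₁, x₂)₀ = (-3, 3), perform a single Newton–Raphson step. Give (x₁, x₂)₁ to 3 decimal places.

(-10.951, -6.609)

At (-3, 3): F = (2.000, -40.85888).
Jacobian J = [[-x₂^2 + 2, -2·x₁·x₂ - 4·x₂], [5·x₂ - cos(x₁) - 3, 5·x₁]].
At the point, J = [[-7.000, 6.000], [12.98999, -15.000]] (det J = 27.06005).
Solving J·Δ = −F gives Δ = (-7.951, -9.609).
Then the next iterate is (x₁, x₂)₁ = (-10.951, -6.609).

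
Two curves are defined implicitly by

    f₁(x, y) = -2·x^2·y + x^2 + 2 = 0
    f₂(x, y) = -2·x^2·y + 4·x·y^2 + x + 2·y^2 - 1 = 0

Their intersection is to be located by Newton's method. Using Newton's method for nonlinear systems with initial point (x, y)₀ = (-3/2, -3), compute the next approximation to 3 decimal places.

At (-3/2, -3): F = (17.750, -25.000).
Jacobian J = [[-4·x·y + 2·x, -2·x^2], [-4·x·y + 4·y^2 + 1, -2·x^2 + 8·x·y + 4·y]].
At the point, J = [[-21.000, -4.500], [19.000, 19.500]] (det J = -324.000).
Solving J·Δ = −F gives Δ = (0.721, 0.579).
Then the next iterate is (x, y)₁ = (-0.779, -2.421).

(-0.779, -2.421)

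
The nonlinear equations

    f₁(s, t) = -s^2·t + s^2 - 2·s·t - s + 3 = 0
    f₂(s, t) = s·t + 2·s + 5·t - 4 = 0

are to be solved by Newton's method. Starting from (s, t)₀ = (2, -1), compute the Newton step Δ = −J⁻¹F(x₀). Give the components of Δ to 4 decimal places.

(-0.4930, 1.0704)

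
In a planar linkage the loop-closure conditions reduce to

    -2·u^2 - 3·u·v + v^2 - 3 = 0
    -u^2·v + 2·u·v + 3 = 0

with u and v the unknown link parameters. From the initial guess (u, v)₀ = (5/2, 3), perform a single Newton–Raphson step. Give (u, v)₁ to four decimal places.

(-0.9268, 27.0732)

At (5/2, 3): F = (-29.0000, -0.7500).
Jacobian J = [[-4·u - 3·v, -3·u + 2·v], [-2·u·v + 2·v, -u^2 + 2·u]].
At the point, J = [[-19.0000, -1.5000], [-9.0000, -1.2500]] (det J = 10.2500).
Solving J·Δ = −F gives Δ = (-3.4268, 24.0732).
Then the next iterate is (u, v)₁ = (-0.9268, 27.0732).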